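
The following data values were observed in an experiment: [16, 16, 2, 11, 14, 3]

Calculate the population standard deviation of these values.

5.7927

Step 1: Compute the mean: 10.3333
Step 2: Sum of squared deviations from the mean: 201.3333
Step 3: Population variance = 201.3333 / 6 = 33.5556
Step 4: Standard deviation = sqrt(33.5556) = 5.7927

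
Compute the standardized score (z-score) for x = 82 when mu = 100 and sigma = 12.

-1.5

Step 1: Recall the z-score formula: z = (x - mu) / sigma
Step 2: Substitute values: z = (82 - 100) / 12
Step 3: z = -18 / 12 = -1.5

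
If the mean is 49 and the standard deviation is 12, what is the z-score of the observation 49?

0

Step 1: Recall the z-score formula: z = (x - mu) / sigma
Step 2: Substitute values: z = (49 - 49) / 12
Step 3: z = 0 / 12 = 0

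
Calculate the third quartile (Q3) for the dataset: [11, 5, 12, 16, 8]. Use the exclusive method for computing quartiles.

14

Step 1: Sort the data: [5, 8, 11, 12, 16]
Step 2: n = 5
Step 3: Using the exclusive quartile method:
  Q1 = 6.5
  Q2 (median) = 11
  Q3 = 14
  IQR = Q3 - Q1 = 14 - 6.5 = 7.5
Step 4: Q3 = 14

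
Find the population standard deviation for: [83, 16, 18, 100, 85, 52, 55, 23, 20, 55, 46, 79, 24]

28.0209

Step 1: Compute the mean: 50.4615
Step 2: Sum of squared deviations from the mean: 10207.2308
Step 3: Population variance = 10207.2308 / 13 = 785.1716
Step 4: Standard deviation = sqrt(785.1716) = 28.0209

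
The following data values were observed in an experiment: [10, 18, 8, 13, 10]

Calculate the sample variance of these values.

15.2

Step 1: Compute the mean: (10 + 18 + 8 + 13 + 10) / 5 = 11.8
Step 2: Compute squared deviations from the mean:
  (10 - 11.8)^2 = 3.24
  (18 - 11.8)^2 = 38.44
  (8 - 11.8)^2 = 14.44
  (13 - 11.8)^2 = 1.44
  (10 - 11.8)^2 = 3.24
Step 3: Sum of squared deviations = 60.8
Step 4: Sample variance = 60.8 / 4 = 15.2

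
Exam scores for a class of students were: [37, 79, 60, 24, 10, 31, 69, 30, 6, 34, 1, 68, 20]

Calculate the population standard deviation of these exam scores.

24.5026

Step 1: Compute the mean: 36.0769
Step 2: Sum of squared deviations from the mean: 7804.9231
Step 3: Population variance = 7804.9231 / 13 = 600.3787
Step 4: Standard deviation = sqrt(600.3787) = 24.5026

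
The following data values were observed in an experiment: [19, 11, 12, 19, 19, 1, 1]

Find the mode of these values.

19

Step 1: Count the frequency of each value:
  1: appears 2 time(s)
  11: appears 1 time(s)
  12: appears 1 time(s)
  19: appears 3 time(s)
Step 2: The value 19 appears most frequently (3 times).
Step 3: Mode = 19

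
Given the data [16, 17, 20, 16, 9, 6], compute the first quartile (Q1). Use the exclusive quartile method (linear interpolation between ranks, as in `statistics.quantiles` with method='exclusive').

8.25

Step 1: Sort the data: [6, 9, 16, 16, 17, 20]
Step 2: n = 6
Step 3: Using the exclusive quartile method:
  Q1 = 8.25
  Q2 (median) = 16
  Q3 = 17.75
  IQR = Q3 - Q1 = 17.75 - 8.25 = 9.5
Step 4: Q1 = 8.25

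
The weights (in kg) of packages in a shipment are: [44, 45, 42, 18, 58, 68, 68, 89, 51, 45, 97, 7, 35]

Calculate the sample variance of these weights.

639.0641

Step 1: Compute the mean: (44 + 45 + 42 + 18 + 58 + 68 + 68 + 89 + 51 + 45 + 97 + 7 + 35) / 13 = 51.3077
Step 2: Compute squared deviations from the mean:
  (44 - 51.3077)^2 = 53.4024
  (45 - 51.3077)^2 = 39.787
  (42 - 51.3077)^2 = 86.6331
  (18 - 51.3077)^2 = 1109.4024
  (58 - 51.3077)^2 = 44.787
  (68 - 51.3077)^2 = 278.6331
  (68 - 51.3077)^2 = 278.6331
  (89 - 51.3077)^2 = 1420.7101
  (51 - 51.3077)^2 = 0.0947
  (45 - 51.3077)^2 = 39.787
  (97 - 51.3077)^2 = 2087.787
  (7 - 51.3077)^2 = 1963.1716
  (35 - 51.3077)^2 = 265.9408
Step 3: Sum of squared deviations = 7668.7692
Step 4: Sample variance = 7668.7692 / 12 = 639.0641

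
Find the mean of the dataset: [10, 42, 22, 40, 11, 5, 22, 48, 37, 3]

24

Step 1: Sum all values: 10 + 42 + 22 + 40 + 11 + 5 + 22 + 48 + 37 + 3 = 240
Step 2: Count the number of values: n = 10
Step 3: Mean = sum / n = 240 / 10 = 24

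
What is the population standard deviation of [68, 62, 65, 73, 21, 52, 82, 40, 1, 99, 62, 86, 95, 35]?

27.0752

Step 1: Compute the mean: 60.0714
Step 2: Sum of squared deviations from the mean: 10262.9286
Step 3: Population variance = 10262.9286 / 14 = 733.0663
Step 4: Standard deviation = sqrt(733.0663) = 27.0752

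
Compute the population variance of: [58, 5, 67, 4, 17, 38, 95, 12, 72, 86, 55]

986.1983

Step 1: Compute the mean: (58 + 5 + 67 + 4 + 17 + 38 + 95 + 12 + 72 + 86 + 55) / 11 = 46.2727
Step 2: Compute squared deviations from the mean:
  (58 - 46.2727)^2 = 137.5289
  (5 - 46.2727)^2 = 1703.438
  (67 - 46.2727)^2 = 429.6198
  (4 - 46.2727)^2 = 1786.9835
  (17 - 46.2727)^2 = 856.8926
  (38 - 46.2727)^2 = 68.438
  (95 - 46.2727)^2 = 2374.3471
  (12 - 46.2727)^2 = 1174.6198
  (72 - 46.2727)^2 = 661.8926
  (86 - 46.2727)^2 = 1578.2562
  (55 - 46.2727)^2 = 76.1653
Step 3: Sum of squared deviations = 10848.1818
Step 4: Population variance = 10848.1818 / 11 = 986.1983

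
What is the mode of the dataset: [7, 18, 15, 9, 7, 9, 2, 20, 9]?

9

Step 1: Count the frequency of each value:
  2: appears 1 time(s)
  7: appears 2 time(s)
  9: appears 3 time(s)
  15: appears 1 time(s)
  18: appears 1 time(s)
  20: appears 1 time(s)
Step 2: The value 9 appears most frequently (3 times).
Step 3: Mode = 9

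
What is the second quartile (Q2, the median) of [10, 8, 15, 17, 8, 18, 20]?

15

Step 1: Sort the data: [8, 8, 10, 15, 17, 18, 20]
Step 2: n = 7
Step 3: Q2 is the median. Since n is odd, it is the middle value at position 4: 15
Step 4: Q2 = 15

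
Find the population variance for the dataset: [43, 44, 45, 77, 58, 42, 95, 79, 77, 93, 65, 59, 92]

368.5917

Step 1: Compute the mean: (43 + 44 + 45 + 77 + 58 + 42 + 95 + 79 + 77 + 93 + 65 + 59 + 92) / 13 = 66.8462
Step 2: Compute squared deviations from the mean:
  (43 - 66.8462)^2 = 568.6391
  (44 - 66.8462)^2 = 521.9467
  (45 - 66.8462)^2 = 477.2544
  (77 - 66.8462)^2 = 103.1006
  (58 - 66.8462)^2 = 78.2544
  (42 - 66.8462)^2 = 617.3314
  (95 - 66.8462)^2 = 792.6391
  (79 - 66.8462)^2 = 147.716
  (77 - 66.8462)^2 = 103.1006
  (93 - 66.8462)^2 = 684.0237
  (65 - 66.8462)^2 = 3.4083
  (59 - 66.8462)^2 = 61.5621
  (92 - 66.8462)^2 = 632.716
Step 3: Sum of squared deviations = 4791.6923
Step 4: Population variance = 4791.6923 / 13 = 368.5917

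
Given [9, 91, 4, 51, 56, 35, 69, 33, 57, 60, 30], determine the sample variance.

666.4

Step 1: Compute the mean: (9 + 91 + 4 + 51 + 56 + 35 + 69 + 33 + 57 + 60 + 30) / 11 = 45
Step 2: Compute squared deviations from the mean:
  (9 - 45)^2 = 1296
  (91 - 45)^2 = 2116
  (4 - 45)^2 = 1681
  (51 - 45)^2 = 36
  (56 - 45)^2 = 121
  (35 - 45)^2 = 100
  (69 - 45)^2 = 576
  (33 - 45)^2 = 144
  (57 - 45)^2 = 144
  (60 - 45)^2 = 225
  (30 - 45)^2 = 225
Step 3: Sum of squared deviations = 6664
Step 4: Sample variance = 6664 / 10 = 666.4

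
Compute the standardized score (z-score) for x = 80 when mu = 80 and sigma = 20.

0

Step 1: Recall the z-score formula: z = (x - mu) / sigma
Step 2: Substitute values: z = (80 - 80) / 20
Step 3: z = 0 / 20 = 0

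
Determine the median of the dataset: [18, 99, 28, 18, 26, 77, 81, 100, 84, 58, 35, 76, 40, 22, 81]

58

Step 1: Sort the data in ascending order: [18, 18, 22, 26, 28, 35, 40, 58, 76, 77, 81, 81, 84, 99, 100]
Step 2: The number of values is n = 15.
Step 3: Since n is odd, the median is the middle value at position 8: 58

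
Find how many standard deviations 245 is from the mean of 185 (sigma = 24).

2.5

Step 1: Recall the z-score formula: z = (x - mu) / sigma
Step 2: Substitute values: z = (245 - 185) / 24
Step 3: z = 60 / 24 = 2.5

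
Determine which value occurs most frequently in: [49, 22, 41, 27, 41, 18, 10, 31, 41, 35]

41

Step 1: Count the frequency of each value:
  10: appears 1 time(s)
  18: appears 1 time(s)
  22: appears 1 time(s)
  27: appears 1 time(s)
  31: appears 1 time(s)
  35: appears 1 time(s)
  41: appears 3 time(s)
  49: appears 1 time(s)
Step 2: The value 41 appears most frequently (3 times).
Step 3: Mode = 41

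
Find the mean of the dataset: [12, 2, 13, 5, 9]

8.2

Step 1: Sum all values: 12 + 2 + 13 + 5 + 9 = 41
Step 2: Count the number of values: n = 5
Step 3: Mean = sum / n = 41 / 5 = 8.2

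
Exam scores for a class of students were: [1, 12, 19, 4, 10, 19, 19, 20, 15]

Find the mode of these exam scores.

19

Step 1: Count the frequency of each value:
  1: appears 1 time(s)
  4: appears 1 time(s)
  10: appears 1 time(s)
  12: appears 1 time(s)
  15: appears 1 time(s)
  19: appears 3 time(s)
  20: appears 1 time(s)
Step 2: The value 19 appears most frequently (3 times).
Step 3: Mode = 19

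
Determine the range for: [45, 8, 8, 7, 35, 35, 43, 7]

38

Step 1: Identify the maximum value: max = 45
Step 2: Identify the minimum value: min = 7
Step 3: Range = max - min = 45 - 7 = 38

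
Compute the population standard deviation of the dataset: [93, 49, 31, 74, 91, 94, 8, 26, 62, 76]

29.1246

Step 1: Compute the mean: 60.4
Step 2: Sum of squared deviations from the mean: 8482.4
Step 3: Population variance = 8482.4 / 10 = 848.24
Step 4: Standard deviation = sqrt(848.24) = 29.1246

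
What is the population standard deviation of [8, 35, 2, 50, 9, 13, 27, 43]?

16.77

Step 1: Compute the mean: 23.375
Step 2: Sum of squared deviations from the mean: 2249.875
Step 3: Population variance = 2249.875 / 8 = 281.2344
Step 4: Standard deviation = sqrt(281.2344) = 16.77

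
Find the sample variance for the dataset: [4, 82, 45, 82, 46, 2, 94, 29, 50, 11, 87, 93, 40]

1142.3077

Step 1: Compute the mean: (4 + 82 + 45 + 82 + 46 + 2 + 94 + 29 + 50 + 11 + 87 + 93 + 40) / 13 = 51.1538
Step 2: Compute squared deviations from the mean:
  (4 - 51.1538)^2 = 2223.4852
  (82 - 51.1538)^2 = 951.4852
  (45 - 51.1538)^2 = 37.8698
  (82 - 51.1538)^2 = 951.4852
  (46 - 51.1538)^2 = 26.5621
  (2 - 51.1538)^2 = 2416.1006
  (94 - 51.1538)^2 = 1835.7929
  (29 - 51.1538)^2 = 490.7929
  (50 - 51.1538)^2 = 1.3314
  (11 - 51.1538)^2 = 1612.3314
  (87 - 51.1538)^2 = 1284.9467
  (93 - 51.1538)^2 = 1751.1006
  (40 - 51.1538)^2 = 124.4083
Step 3: Sum of squared deviations = 13707.6923
Step 4: Sample variance = 13707.6923 / 12 = 1142.3077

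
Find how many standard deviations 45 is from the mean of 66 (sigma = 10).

-2.1

Step 1: Recall the z-score formula: z = (x - mu) / sigma
Step 2: Substitute values: z = (45 - 66) / 10
Step 3: z = -21 / 10 = -2.1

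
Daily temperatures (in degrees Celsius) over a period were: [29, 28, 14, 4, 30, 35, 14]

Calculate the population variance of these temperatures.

110

Step 1: Compute the mean: (29 + 28 + 14 + 4 + 30 + 35 + 14) / 7 = 22
Step 2: Compute squared deviations from the mean:
  (29 - 22)^2 = 49
  (28 - 22)^2 = 36
  (14 - 22)^2 = 64
  (4 - 22)^2 = 324
  (30 - 22)^2 = 64
  (35 - 22)^2 = 169
  (14 - 22)^2 = 64
Step 3: Sum of squared deviations = 770
Step 4: Population variance = 770 / 7 = 110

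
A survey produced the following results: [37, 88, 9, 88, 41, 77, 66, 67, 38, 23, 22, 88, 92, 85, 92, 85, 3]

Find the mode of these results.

88

Step 1: Count the frequency of each value:
  3: appears 1 time(s)
  9: appears 1 time(s)
  22: appears 1 time(s)
  23: appears 1 time(s)
  37: appears 1 time(s)
  38: appears 1 time(s)
  41: appears 1 time(s)
  66: appears 1 time(s)
  67: appears 1 time(s)
  77: appears 1 time(s)
  85: appears 2 time(s)
  88: appears 3 time(s)
  92: appears 2 time(s)
Step 2: The value 88 appears most frequently (3 times).
Step 3: Mode = 88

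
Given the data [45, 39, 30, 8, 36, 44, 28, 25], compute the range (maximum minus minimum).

37

Step 1: Identify the maximum value: max = 45
Step 2: Identify the minimum value: min = 8
Step 3: Range = max - min = 45 - 8 = 37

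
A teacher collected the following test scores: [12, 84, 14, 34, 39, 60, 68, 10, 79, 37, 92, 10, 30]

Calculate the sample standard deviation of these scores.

29.6737

Step 1: Compute the mean: 43.7692
Step 2: Sum of squared deviations from the mean: 10566.3077
Step 3: Sample variance = 10566.3077 / 12 = 880.5256
Step 4: Standard deviation = sqrt(880.5256) = 29.6737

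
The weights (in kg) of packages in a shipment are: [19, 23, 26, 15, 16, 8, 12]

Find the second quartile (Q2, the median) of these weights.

16

Step 1: Sort the data: [8, 12, 15, 16, 19, 23, 26]
Step 2: n = 7
Step 3: Q2 is the median. Since n is odd, it is the middle value at position 4: 16
Step 4: Q2 = 16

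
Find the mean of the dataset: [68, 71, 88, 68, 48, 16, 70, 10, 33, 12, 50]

48.5455

Step 1: Sum all values: 68 + 71 + 88 + 68 + 48 + 16 + 70 + 10 + 33 + 12 + 50 = 534
Step 2: Count the number of values: n = 11
Step 3: Mean = sum / n = 534 / 11 = 48.5455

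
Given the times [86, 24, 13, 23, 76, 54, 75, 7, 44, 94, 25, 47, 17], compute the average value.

45

Step 1: Sum all values: 86 + 24 + 13 + 23 + 76 + 54 + 75 + 7 + 44 + 94 + 25 + 47 + 17 = 585
Step 2: Count the number of values: n = 13
Step 3: Mean = sum / n = 585 / 13 = 45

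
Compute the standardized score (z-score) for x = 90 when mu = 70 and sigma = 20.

1

Step 1: Recall the z-score formula: z = (x - mu) / sigma
Step 2: Substitute values: z = (90 - 70) / 20
Step 3: z = 20 / 20 = 1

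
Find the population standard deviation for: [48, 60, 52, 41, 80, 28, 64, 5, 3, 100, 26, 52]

27.2991

Step 1: Compute the mean: 46.5833
Step 2: Sum of squared deviations from the mean: 8942.9167
Step 3: Population variance = 8942.9167 / 12 = 745.2431
Step 4: Standard deviation = sqrt(745.2431) = 27.2991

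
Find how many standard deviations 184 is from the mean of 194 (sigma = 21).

-0.4762

Step 1: Recall the z-score formula: z = (x - mu) / sigma
Step 2: Substitute values: z = (184 - 194) / 21
Step 3: z = -10 / 21 = -0.4762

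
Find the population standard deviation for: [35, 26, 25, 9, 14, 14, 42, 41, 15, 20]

11.229

Step 1: Compute the mean: 24.1
Step 2: Sum of squared deviations from the mean: 1260.9
Step 3: Population variance = 1260.9 / 10 = 126.09
Step 4: Standard deviation = sqrt(126.09) = 11.229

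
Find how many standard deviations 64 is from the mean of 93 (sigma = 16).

-1.8125

Step 1: Recall the z-score formula: z = (x - mu) / sigma
Step 2: Substitute values: z = (64 - 93) / 16
Step 3: z = -29 / 16 = -1.8125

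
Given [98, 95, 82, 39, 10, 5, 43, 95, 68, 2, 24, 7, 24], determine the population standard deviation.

35.8879

Step 1: Compute the mean: 45.5385
Step 2: Sum of squared deviations from the mean: 16743.2308
Step 3: Population variance = 16743.2308 / 13 = 1287.9408
Step 4: Standard deviation = sqrt(1287.9408) = 35.8879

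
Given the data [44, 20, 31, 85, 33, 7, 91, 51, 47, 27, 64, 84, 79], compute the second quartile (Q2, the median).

47

Step 1: Sort the data: [7, 20, 27, 31, 33, 44, 47, 51, 64, 79, 84, 85, 91]
Step 2: n = 13
Step 3: Q2 is the median. Since n is odd, it is the middle value at position 7: 47
Step 4: Q2 = 47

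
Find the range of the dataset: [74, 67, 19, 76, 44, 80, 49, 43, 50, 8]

72

Step 1: Identify the maximum value: max = 80
Step 2: Identify the minimum value: min = 8
Step 3: Range = max - min = 80 - 8 = 72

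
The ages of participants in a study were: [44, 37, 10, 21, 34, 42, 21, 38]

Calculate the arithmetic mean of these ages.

30.875

Step 1: Sum all values: 44 + 37 + 10 + 21 + 34 + 42 + 21 + 38 = 247
Step 2: Count the number of values: n = 8
Step 3: Mean = sum / n = 247 / 8 = 30.875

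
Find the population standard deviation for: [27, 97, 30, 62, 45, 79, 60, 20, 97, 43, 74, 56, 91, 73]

24.6895

Step 1: Compute the mean: 61
Step 2: Sum of squared deviations from the mean: 8534
Step 3: Population variance = 8534 / 14 = 609.5714
Step 4: Standard deviation = sqrt(609.5714) = 24.6895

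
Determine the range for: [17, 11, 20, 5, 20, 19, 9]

15

Step 1: Identify the maximum value: max = 20
Step 2: Identify the minimum value: min = 5
Step 3: Range = max - min = 20 - 5 = 15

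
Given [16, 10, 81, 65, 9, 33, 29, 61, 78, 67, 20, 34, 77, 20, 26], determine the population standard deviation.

25.6683

Step 1: Compute the mean: 41.7333
Step 2: Sum of squared deviations from the mean: 9882.9333
Step 3: Population variance = 9882.9333 / 15 = 658.8622
Step 4: Standard deviation = sqrt(658.8622) = 25.6683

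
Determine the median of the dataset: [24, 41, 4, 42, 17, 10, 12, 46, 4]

17

Step 1: Sort the data in ascending order: [4, 4, 10, 12, 17, 24, 41, 42, 46]
Step 2: The number of values is n = 9.
Step 3: Since n is odd, the median is the middle value at position 5: 17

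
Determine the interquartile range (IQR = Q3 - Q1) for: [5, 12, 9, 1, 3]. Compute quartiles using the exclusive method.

8.5

Step 1: Sort the data: [1, 3, 5, 9, 12]
Step 2: n = 5
Step 3: Using the exclusive quartile method:
  Q1 = 2
  Q2 (median) = 5
  Q3 = 10.5
  IQR = Q3 - Q1 = 10.5 - 2 = 8.5
Step 4: IQR = 8.5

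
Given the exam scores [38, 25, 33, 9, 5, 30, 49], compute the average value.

27

Step 1: Sum all values: 38 + 25 + 33 + 9 + 5 + 30 + 49 = 189
Step 2: Count the number of values: n = 7
Step 3: Mean = sum / n = 189 / 7 = 27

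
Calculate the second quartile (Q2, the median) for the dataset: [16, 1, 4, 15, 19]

15

Step 1: Sort the data: [1, 4, 15, 16, 19]
Step 2: n = 5
Step 3: Q2 is the median. Since n is odd, it is the middle value at position 3: 15
Step 4: Q2 = 15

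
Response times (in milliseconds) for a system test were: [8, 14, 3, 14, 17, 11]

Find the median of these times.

12.5

Step 1: Sort the data in ascending order: [3, 8, 11, 14, 14, 17]
Step 2: The number of values is n = 6.
Step 3: Since n is even, the median is the average of positions 3 and 4:
  Median = (11 + 14) / 2 = 12.5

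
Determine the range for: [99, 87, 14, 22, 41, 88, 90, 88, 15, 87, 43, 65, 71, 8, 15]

91

Step 1: Identify the maximum value: max = 99
Step 2: Identify the minimum value: min = 8
Step 3: Range = max - min = 99 - 8 = 91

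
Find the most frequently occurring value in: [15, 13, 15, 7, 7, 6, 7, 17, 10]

7

Step 1: Count the frequency of each value:
  6: appears 1 time(s)
  7: appears 3 time(s)
  10: appears 1 time(s)
  13: appears 1 time(s)
  15: appears 2 time(s)
  17: appears 1 time(s)
Step 2: The value 7 appears most frequently (3 times).
Step 3: Mode = 7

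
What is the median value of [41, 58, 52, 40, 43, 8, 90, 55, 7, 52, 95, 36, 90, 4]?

47.5

Step 1: Sort the data in ascending order: [4, 7, 8, 36, 40, 41, 43, 52, 52, 55, 58, 90, 90, 95]
Step 2: The number of values is n = 14.
Step 3: Since n is even, the median is the average of positions 7 and 8:
  Median = (43 + 52) / 2 = 47.5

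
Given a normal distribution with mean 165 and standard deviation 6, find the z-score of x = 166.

0.1667

Step 1: Recall the z-score formula: z = (x - mu) / sigma
Step 2: Substitute values: z = (166 - 165) / 6
Step 3: z = 1 / 6 = 0.1667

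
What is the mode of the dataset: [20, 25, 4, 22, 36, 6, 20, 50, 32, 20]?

20

Step 1: Count the frequency of each value:
  4: appears 1 time(s)
  6: appears 1 time(s)
  20: appears 3 time(s)
  22: appears 1 time(s)
  25: appears 1 time(s)
  32: appears 1 time(s)
  36: appears 1 time(s)
  50: appears 1 time(s)
Step 2: The value 20 appears most frequently (3 times).
Step 3: Mode = 20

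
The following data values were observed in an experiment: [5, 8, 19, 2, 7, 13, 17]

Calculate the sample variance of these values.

40.1429

Step 1: Compute the mean: (5 + 8 + 19 + 2 + 7 + 13 + 17) / 7 = 10.1429
Step 2: Compute squared deviations from the mean:
  (5 - 10.1429)^2 = 26.449
  (8 - 10.1429)^2 = 4.5918
  (19 - 10.1429)^2 = 78.449
  (2 - 10.1429)^2 = 66.3061
  (7 - 10.1429)^2 = 9.8776
  (13 - 10.1429)^2 = 8.1633
  (17 - 10.1429)^2 = 47.0204
Step 3: Sum of squared deviations = 240.8571
Step 4: Sample variance = 240.8571 / 6 = 40.1429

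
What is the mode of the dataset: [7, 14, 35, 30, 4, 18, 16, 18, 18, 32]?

18

Step 1: Count the frequency of each value:
  4: appears 1 time(s)
  7: appears 1 time(s)
  14: appears 1 time(s)
  16: appears 1 time(s)
  18: appears 3 time(s)
  30: appears 1 time(s)
  32: appears 1 time(s)
  35: appears 1 time(s)
Step 2: The value 18 appears most frequently (3 times).
Step 3: Mode = 18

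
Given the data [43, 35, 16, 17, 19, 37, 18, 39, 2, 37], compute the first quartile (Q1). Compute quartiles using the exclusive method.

16.75

Step 1: Sort the data: [2, 16, 17, 18, 19, 35, 37, 37, 39, 43]
Step 2: n = 10
Step 3: Using the exclusive quartile method:
  Q1 = 16.75
  Q2 (median) = 27
  Q3 = 37.5
  IQR = Q3 - Q1 = 37.5 - 16.75 = 20.75
Step 4: Q1 = 16.75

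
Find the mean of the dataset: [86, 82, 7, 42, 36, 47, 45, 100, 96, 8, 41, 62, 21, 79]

53.7143

Step 1: Sum all values: 86 + 82 + 7 + 42 + 36 + 47 + 45 + 100 + 96 + 8 + 41 + 62 + 21 + 79 = 752
Step 2: Count the number of values: n = 14
Step 3: Mean = sum / n = 752 / 14 = 53.7143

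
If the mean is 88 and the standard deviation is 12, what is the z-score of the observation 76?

-1

Step 1: Recall the z-score formula: z = (x - mu) / sigma
Step 2: Substitute values: z = (76 - 88) / 12
Step 3: z = -12 / 12 = -1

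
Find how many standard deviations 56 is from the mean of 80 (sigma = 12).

-2

Step 1: Recall the z-score formula: z = (x - mu) / sigma
Step 2: Substitute values: z = (56 - 80) / 12
Step 3: z = -24 / 12 = -2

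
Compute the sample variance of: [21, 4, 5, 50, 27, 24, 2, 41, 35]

292.9444

Step 1: Compute the mean: (21 + 4 + 5 + 50 + 27 + 24 + 2 + 41 + 35) / 9 = 23.2222
Step 2: Compute squared deviations from the mean:
  (21 - 23.2222)^2 = 4.9383
  (4 - 23.2222)^2 = 369.4938
  (5 - 23.2222)^2 = 332.0494
  (50 - 23.2222)^2 = 717.0494
  (27 - 23.2222)^2 = 14.2716
  (24 - 23.2222)^2 = 0.6049
  (2 - 23.2222)^2 = 450.3827
  (41 - 23.2222)^2 = 316.0494
  (35 - 23.2222)^2 = 138.716
Step 3: Sum of squared deviations = 2343.5556
Step 4: Sample variance = 2343.5556 / 8 = 292.9444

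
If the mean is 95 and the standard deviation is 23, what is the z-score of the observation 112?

0.7391

Step 1: Recall the z-score formula: z = (x - mu) / sigma
Step 2: Substitute values: z = (112 - 95) / 23
Step 3: z = 17 / 23 = 0.7391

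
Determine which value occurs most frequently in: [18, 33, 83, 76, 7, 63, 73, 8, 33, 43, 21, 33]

33

Step 1: Count the frequency of each value:
  7: appears 1 time(s)
  8: appears 1 time(s)
  18: appears 1 time(s)
  21: appears 1 time(s)
  33: appears 3 time(s)
  43: appears 1 time(s)
  63: appears 1 time(s)
  73: appears 1 time(s)
  76: appears 1 time(s)
  83: appears 1 time(s)
Step 2: The value 33 appears most frequently (3 times).
Step 3: Mode = 33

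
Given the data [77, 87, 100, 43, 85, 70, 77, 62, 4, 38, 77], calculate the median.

77

Step 1: Sort the data in ascending order: [4, 38, 43, 62, 70, 77, 77, 77, 85, 87, 100]
Step 2: The number of values is n = 11.
Step 3: Since n is odd, the median is the middle value at position 6: 77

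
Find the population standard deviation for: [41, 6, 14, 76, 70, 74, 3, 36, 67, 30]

27.1479

Step 1: Compute the mean: 41.7
Step 2: Sum of squared deviations from the mean: 7370.1
Step 3: Population variance = 7370.1 / 10 = 737.01
Step 4: Standard deviation = sqrt(737.01) = 27.1479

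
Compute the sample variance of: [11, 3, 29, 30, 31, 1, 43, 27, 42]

242.8611

Step 1: Compute the mean: (11 + 3 + 29 + 30 + 31 + 1 + 43 + 27 + 42) / 9 = 24.1111
Step 2: Compute squared deviations from the mean:
  (11 - 24.1111)^2 = 171.9012
  (3 - 24.1111)^2 = 445.679
  (29 - 24.1111)^2 = 23.9012
  (30 - 24.1111)^2 = 34.679
  (31 - 24.1111)^2 = 47.4568
  (1 - 24.1111)^2 = 534.1235
  (43 - 24.1111)^2 = 356.7901
  (27 - 24.1111)^2 = 8.3457
  (42 - 24.1111)^2 = 320.0123
Step 3: Sum of squared deviations = 1942.8889
Step 4: Sample variance = 1942.8889 / 8 = 242.8611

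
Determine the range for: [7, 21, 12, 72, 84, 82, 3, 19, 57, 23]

81

Step 1: Identify the maximum value: max = 84
Step 2: Identify the minimum value: min = 3
Step 3: Range = max - min = 84 - 3 = 81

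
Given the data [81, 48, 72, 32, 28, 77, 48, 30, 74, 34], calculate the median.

48

Step 1: Sort the data in ascending order: [28, 30, 32, 34, 48, 48, 72, 74, 77, 81]
Step 2: The number of values is n = 10.
Step 3: Since n is even, the median is the average of positions 5 and 6:
  Median = (48 + 48) / 2 = 48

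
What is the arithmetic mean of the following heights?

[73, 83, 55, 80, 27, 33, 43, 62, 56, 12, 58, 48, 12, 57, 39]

49.2

Step 1: Sum all values: 73 + 83 + 55 + 80 + 27 + 33 + 43 + 62 + 56 + 12 + 58 + 48 + 12 + 57 + 39 = 738
Step 2: Count the number of values: n = 15
Step 3: Mean = sum / n = 738 / 15 = 49.2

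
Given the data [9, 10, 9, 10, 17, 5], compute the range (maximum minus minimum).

12

Step 1: Identify the maximum value: max = 17
Step 2: Identify the minimum value: min = 5
Step 3: Range = max - min = 17 - 5 = 12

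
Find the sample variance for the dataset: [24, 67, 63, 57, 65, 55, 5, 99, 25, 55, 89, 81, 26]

773.3974

Step 1: Compute the mean: (24 + 67 + 63 + 57 + 65 + 55 + 5 + 99 + 25 + 55 + 89 + 81 + 26) / 13 = 54.6923
Step 2: Compute squared deviations from the mean:
  (24 - 54.6923)^2 = 942.0178
  (67 - 54.6923)^2 = 151.4793
  (63 - 54.6923)^2 = 69.0178
  (57 - 54.6923)^2 = 5.3254
  (65 - 54.6923)^2 = 106.2485
  (55 - 54.6923)^2 = 0.0947
  (5 - 54.6923)^2 = 2469.3254
  (99 - 54.6923)^2 = 1963.1716
  (25 - 54.6923)^2 = 881.6331
  (55 - 54.6923)^2 = 0.0947
  (89 - 54.6923)^2 = 1177.0178
  (81 - 54.6923)^2 = 692.0947
  (26 - 54.6923)^2 = 823.2485
Step 3: Sum of squared deviations = 9280.7692
Step 4: Sample variance = 9280.7692 / 12 = 773.3974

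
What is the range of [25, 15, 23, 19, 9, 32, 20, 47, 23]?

38

Step 1: Identify the maximum value: max = 47
Step 2: Identify the minimum value: min = 9
Step 3: Range = max - min = 47 - 9 = 38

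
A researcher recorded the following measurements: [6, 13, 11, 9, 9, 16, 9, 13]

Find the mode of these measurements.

9

Step 1: Count the frequency of each value:
  6: appears 1 time(s)
  9: appears 3 time(s)
  11: appears 1 time(s)
  13: appears 2 time(s)
  16: appears 1 time(s)
Step 2: The value 9 appears most frequently (3 times).
Step 3: Mode = 9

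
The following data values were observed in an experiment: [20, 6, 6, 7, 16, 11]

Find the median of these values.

9

Step 1: Sort the data in ascending order: [6, 6, 7, 11, 16, 20]
Step 2: The number of values is n = 6.
Step 3: Since n is even, the median is the average of positions 3 and 4:
  Median = (7 + 11) / 2 = 9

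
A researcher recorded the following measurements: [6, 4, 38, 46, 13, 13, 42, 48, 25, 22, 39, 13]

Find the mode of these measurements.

13

Step 1: Count the frequency of each value:
  4: appears 1 time(s)
  6: appears 1 time(s)
  13: appears 3 time(s)
  22: appears 1 time(s)
  25: appears 1 time(s)
  38: appears 1 time(s)
  39: appears 1 time(s)
  42: appears 1 time(s)
  46: appears 1 time(s)
  48: appears 1 time(s)
Step 2: The value 13 appears most frequently (3 times).
Step 3: Mode = 13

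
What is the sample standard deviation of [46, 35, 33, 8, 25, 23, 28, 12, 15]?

12.1244

Step 1: Compute the mean: 25
Step 2: Sum of squared deviations from the mean: 1176
Step 3: Sample variance = 1176 / 8 = 147
Step 4: Standard deviation = sqrt(147) = 12.1244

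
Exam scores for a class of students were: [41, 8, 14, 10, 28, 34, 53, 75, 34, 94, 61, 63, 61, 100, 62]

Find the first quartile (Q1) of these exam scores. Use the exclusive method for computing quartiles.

28

Step 1: Sort the data: [8, 10, 14, 28, 34, 34, 41, 53, 61, 61, 62, 63, 75, 94, 100]
Step 2: n = 15
Step 3: Using the exclusive quartile method:
  Q1 = 28
  Q2 (median) = 53
  Q3 = 63
  IQR = Q3 - Q1 = 63 - 28 = 35
Step 4: Q1 = 28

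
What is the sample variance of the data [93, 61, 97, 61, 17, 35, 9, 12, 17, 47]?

1064.1

Step 1: Compute the mean: (93 + 61 + 97 + 61 + 17 + 35 + 9 + 12 + 17 + 47) / 10 = 44.9
Step 2: Compute squared deviations from the mean:
  (93 - 44.9)^2 = 2313.61
  (61 - 44.9)^2 = 259.21
  (97 - 44.9)^2 = 2714.41
  (61 - 44.9)^2 = 259.21
  (17 - 44.9)^2 = 778.41
  (35 - 44.9)^2 = 98.01
  (9 - 44.9)^2 = 1288.81
  (12 - 44.9)^2 = 1082.41
  (17 - 44.9)^2 = 778.41
  (47 - 44.9)^2 = 4.41
Step 3: Sum of squared deviations = 9576.9
Step 4: Sample variance = 9576.9 / 9 = 1064.1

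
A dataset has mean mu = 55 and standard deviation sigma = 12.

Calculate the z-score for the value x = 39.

-1.3333

Step 1: Recall the z-score formula: z = (x - mu) / sigma
Step 2: Substitute values: z = (39 - 55) / 12
Step 3: z = -16 / 12 = -1.3333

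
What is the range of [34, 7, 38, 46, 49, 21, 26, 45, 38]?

42

Step 1: Identify the maximum value: max = 49
Step 2: Identify the minimum value: min = 7
Step 3: Range = max - min = 49 - 7 = 42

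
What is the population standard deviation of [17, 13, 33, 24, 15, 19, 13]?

6.6853

Step 1: Compute the mean: 19.1429
Step 2: Sum of squared deviations from the mean: 312.8571
Step 3: Population variance = 312.8571 / 7 = 44.6939
Step 4: Standard deviation = sqrt(44.6939) = 6.6853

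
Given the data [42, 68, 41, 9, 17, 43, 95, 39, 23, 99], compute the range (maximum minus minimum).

90

Step 1: Identify the maximum value: max = 99
Step 2: Identify the minimum value: min = 9
Step 3: Range = max - min = 99 - 9 = 90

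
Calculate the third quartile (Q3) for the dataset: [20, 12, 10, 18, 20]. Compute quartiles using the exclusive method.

20

Step 1: Sort the data: [10, 12, 18, 20, 20]
Step 2: n = 5
Step 3: Using the exclusive quartile method:
  Q1 = 11
  Q2 (median) = 18
  Q3 = 20
  IQR = Q3 - Q1 = 20 - 11 = 9
Step 4: Q3 = 20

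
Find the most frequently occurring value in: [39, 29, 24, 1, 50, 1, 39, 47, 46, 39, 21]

39

Step 1: Count the frequency of each value:
  1: appears 2 time(s)
  21: appears 1 time(s)
  24: appears 1 time(s)
  29: appears 1 time(s)
  39: appears 3 time(s)
  46: appears 1 time(s)
  47: appears 1 time(s)
  50: appears 1 time(s)
Step 2: The value 39 appears most frequently (3 times).
Step 3: Mode = 39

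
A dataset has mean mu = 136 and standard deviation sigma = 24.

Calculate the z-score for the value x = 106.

-1.25

Step 1: Recall the z-score formula: z = (x - mu) / sigma
Step 2: Substitute values: z = (106 - 136) / 24
Step 3: z = -30 / 24 = -1.25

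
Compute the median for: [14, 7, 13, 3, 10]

10

Step 1: Sort the data in ascending order: [3, 7, 10, 13, 14]
Step 2: The number of values is n = 5.
Step 3: Since n is odd, the median is the middle value at position 3: 10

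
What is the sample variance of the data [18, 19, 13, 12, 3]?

40.5

Step 1: Compute the mean: (18 + 19 + 13 + 12 + 3) / 5 = 13
Step 2: Compute squared deviations from the mean:
  (18 - 13)^2 = 25
  (19 - 13)^2 = 36
  (13 - 13)^2 = 0
  (12 - 13)^2 = 1
  (3 - 13)^2 = 100
Step 3: Sum of squared deviations = 162
Step 4: Sample variance = 162 / 4 = 40.5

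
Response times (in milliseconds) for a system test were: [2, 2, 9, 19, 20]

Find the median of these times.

9

Step 1: Sort the data in ascending order: [2, 2, 9, 19, 20]
Step 2: The number of values is n = 5.
Step 3: Since n is odd, the median is the middle value at position 3: 9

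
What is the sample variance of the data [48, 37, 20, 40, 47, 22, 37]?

122.4762

Step 1: Compute the mean: (48 + 37 + 20 + 40 + 47 + 22 + 37) / 7 = 35.8571
Step 2: Compute squared deviations from the mean:
  (48 - 35.8571)^2 = 147.449
  (37 - 35.8571)^2 = 1.3061
  (20 - 35.8571)^2 = 251.449
  (40 - 35.8571)^2 = 17.1633
  (47 - 35.8571)^2 = 124.1633
  (22 - 35.8571)^2 = 192.0204
  (37 - 35.8571)^2 = 1.3061
Step 3: Sum of squared deviations = 734.8571
Step 4: Sample variance = 734.8571 / 6 = 122.4762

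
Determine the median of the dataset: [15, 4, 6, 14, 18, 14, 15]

14

Step 1: Sort the data in ascending order: [4, 6, 14, 14, 15, 15, 18]
Step 2: The number of values is n = 7.
Step 3: Since n is odd, the median is the middle value at position 4: 14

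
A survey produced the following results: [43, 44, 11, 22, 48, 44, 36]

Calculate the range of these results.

37

Step 1: Identify the maximum value: max = 48
Step 2: Identify the minimum value: min = 11
Step 3: Range = max - min = 48 - 11 = 37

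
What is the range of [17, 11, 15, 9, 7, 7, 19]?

12

Step 1: Identify the maximum value: max = 19
Step 2: Identify the minimum value: min = 7
Step 3: Range = max - min = 19 - 7 = 12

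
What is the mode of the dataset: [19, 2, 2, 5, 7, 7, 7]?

7

Step 1: Count the frequency of each value:
  2: appears 2 time(s)
  5: appears 1 time(s)
  7: appears 3 time(s)
  19: appears 1 time(s)
Step 2: The value 7 appears most frequently (3 times).
Step 3: Mode = 7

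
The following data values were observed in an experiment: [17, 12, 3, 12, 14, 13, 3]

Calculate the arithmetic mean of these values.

10.5714

Step 1: Sum all values: 17 + 12 + 3 + 12 + 14 + 13 + 3 = 74
Step 2: Count the number of values: n = 7
Step 3: Mean = sum / n = 74 / 7 = 10.5714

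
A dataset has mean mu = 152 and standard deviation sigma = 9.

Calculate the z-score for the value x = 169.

1.8889

Step 1: Recall the z-score formula: z = (x - mu) / sigma
Step 2: Substitute values: z = (169 - 152) / 9
Step 3: z = 17 / 9 = 1.8889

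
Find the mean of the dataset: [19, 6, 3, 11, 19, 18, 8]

12

Step 1: Sum all values: 19 + 6 + 3 + 11 + 19 + 18 + 8 = 84
Step 2: Count the number of values: n = 7
Step 3: Mean = sum / n = 84 / 7 = 12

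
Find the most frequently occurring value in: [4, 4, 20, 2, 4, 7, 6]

4

Step 1: Count the frequency of each value:
  2: appears 1 time(s)
  4: appears 3 time(s)
  6: appears 1 time(s)
  7: appears 1 time(s)
  20: appears 1 time(s)
Step 2: The value 4 appears most frequently (3 times).
Step 3: Mode = 4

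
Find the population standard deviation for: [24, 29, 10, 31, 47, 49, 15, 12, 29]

13.2246

Step 1: Compute the mean: 27.3333
Step 2: Sum of squared deviations from the mean: 1574
Step 3: Population variance = 1574 / 9 = 174.8889
Step 4: Standard deviation = sqrt(174.8889) = 13.2246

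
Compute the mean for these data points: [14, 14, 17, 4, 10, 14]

12.1667

Step 1: Sum all values: 14 + 14 + 17 + 4 + 10 + 14 = 73
Step 2: Count the number of values: n = 6
Step 3: Mean = sum / n = 73 / 6 = 12.1667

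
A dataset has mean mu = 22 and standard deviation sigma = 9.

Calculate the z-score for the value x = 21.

-0.1111

Step 1: Recall the z-score formula: z = (x - mu) / sigma
Step 2: Substitute values: z = (21 - 22) / 9
Step 3: z = -1 / 9 = -0.1111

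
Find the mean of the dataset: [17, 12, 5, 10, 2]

9.2

Step 1: Sum all values: 17 + 12 + 5 + 10 + 2 = 46
Step 2: Count the number of values: n = 5
Step 3: Mean = sum / n = 46 / 5 = 9.2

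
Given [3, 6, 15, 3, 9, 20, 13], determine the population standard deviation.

5.9625

Step 1: Compute the mean: 9.8571
Step 2: Sum of squared deviations from the mean: 248.8571
Step 3: Population variance = 248.8571 / 7 = 35.551
Step 4: Standard deviation = sqrt(35.551) = 5.9625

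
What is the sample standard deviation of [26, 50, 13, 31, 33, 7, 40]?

14.8869

Step 1: Compute the mean: 28.5714
Step 2: Sum of squared deviations from the mean: 1329.7143
Step 3: Sample variance = 1329.7143 / 6 = 221.619
Step 4: Standard deviation = sqrt(221.619) = 14.8869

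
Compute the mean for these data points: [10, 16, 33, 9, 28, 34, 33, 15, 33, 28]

23.9

Step 1: Sum all values: 10 + 16 + 33 + 9 + 28 + 34 + 33 + 15 + 33 + 28 = 239
Step 2: Count the number of values: n = 10
Step 3: Mean = sum / n = 239 / 10 = 23.9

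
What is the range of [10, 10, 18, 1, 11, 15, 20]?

19

Step 1: Identify the maximum value: max = 20
Step 2: Identify the minimum value: min = 1
Step 3: Range = max - min = 20 - 1 = 19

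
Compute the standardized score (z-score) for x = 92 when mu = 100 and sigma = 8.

-1

Step 1: Recall the z-score formula: z = (x - mu) / sigma
Step 2: Substitute values: z = (92 - 100) / 8
Step 3: z = -8 / 8 = -1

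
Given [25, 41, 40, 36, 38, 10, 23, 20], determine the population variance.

111.1094

Step 1: Compute the mean: (25 + 41 + 40 + 36 + 38 + 10 + 23 + 20) / 8 = 29.125
Step 2: Compute squared deviations from the mean:
  (25 - 29.125)^2 = 17.0156
  (41 - 29.125)^2 = 141.0156
  (40 - 29.125)^2 = 118.2656
  (36 - 29.125)^2 = 47.2656
  (38 - 29.125)^2 = 78.7656
  (10 - 29.125)^2 = 365.7656
  (23 - 29.125)^2 = 37.5156
  (20 - 29.125)^2 = 83.2656
Step 3: Sum of squared deviations = 888.875
Step 4: Population variance = 888.875 / 8 = 111.1094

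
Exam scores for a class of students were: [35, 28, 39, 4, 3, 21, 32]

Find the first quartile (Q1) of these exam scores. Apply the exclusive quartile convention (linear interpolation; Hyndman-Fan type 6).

4

Step 1: Sort the data: [3, 4, 21, 28, 32, 35, 39]
Step 2: n = 7
Step 3: Using the exclusive quartile method:
  Q1 = 4
  Q2 (median) = 28
  Q3 = 35
  IQR = Q3 - Q1 = 35 - 4 = 31
Step 4: Q1 = 4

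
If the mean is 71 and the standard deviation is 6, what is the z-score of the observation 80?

1.5

Step 1: Recall the z-score formula: z = (x - mu) / sigma
Step 2: Substitute values: z = (80 - 71) / 6
Step 3: z = 9 / 6 = 1.5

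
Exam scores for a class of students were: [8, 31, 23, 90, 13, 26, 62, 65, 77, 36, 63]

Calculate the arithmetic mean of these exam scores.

44.9091

Step 1: Sum all values: 8 + 31 + 23 + 90 + 13 + 26 + 62 + 65 + 77 + 36 + 63 = 494
Step 2: Count the number of values: n = 11
Step 3: Mean = sum / n = 494 / 11 = 44.9091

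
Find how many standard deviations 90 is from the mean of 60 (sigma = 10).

3

Step 1: Recall the z-score formula: z = (x - mu) / sigma
Step 2: Substitute values: z = (90 - 60) / 10
Step 3: z = 30 / 10 = 3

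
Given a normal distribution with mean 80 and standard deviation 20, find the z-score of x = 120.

2

Step 1: Recall the z-score formula: z = (x - mu) / sigma
Step 2: Substitute values: z = (120 - 80) / 20
Step 3: z = 40 / 20 = 2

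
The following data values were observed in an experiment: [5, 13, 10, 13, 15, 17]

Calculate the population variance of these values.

14.8056

Step 1: Compute the mean: (5 + 13 + 10 + 13 + 15 + 17) / 6 = 12.1667
Step 2: Compute squared deviations from the mean:
  (5 - 12.1667)^2 = 51.3611
  (13 - 12.1667)^2 = 0.6944
  (10 - 12.1667)^2 = 4.6944
  (13 - 12.1667)^2 = 0.6944
  (15 - 12.1667)^2 = 8.0278
  (17 - 12.1667)^2 = 23.3611
Step 3: Sum of squared deviations = 88.8333
Step 4: Population variance = 88.8333 / 6 = 14.8056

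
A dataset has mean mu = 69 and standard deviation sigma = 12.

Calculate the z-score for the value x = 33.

-3

Step 1: Recall the z-score formula: z = (x - mu) / sigma
Step 2: Substitute values: z = (33 - 69) / 12
Step 3: z = -36 / 12 = -3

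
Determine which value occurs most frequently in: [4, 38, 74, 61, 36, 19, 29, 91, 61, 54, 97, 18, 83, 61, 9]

61

Step 1: Count the frequency of each value:
  4: appears 1 time(s)
  9: appears 1 time(s)
  18: appears 1 time(s)
  19: appears 1 time(s)
  29: appears 1 time(s)
  36: appears 1 time(s)
  38: appears 1 time(s)
  54: appears 1 time(s)
  61: appears 3 time(s)
  74: appears 1 time(s)
  83: appears 1 time(s)
  91: appears 1 time(s)
  97: appears 1 time(s)
Step 2: The value 61 appears most frequently (3 times).
Step 3: Mode = 61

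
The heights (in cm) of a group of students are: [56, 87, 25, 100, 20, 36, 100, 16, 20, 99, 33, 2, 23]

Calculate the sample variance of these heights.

1318.4359

Step 1: Compute the mean: (56 + 87 + 25 + 100 + 20 + 36 + 100 + 16 + 20 + 99 + 33 + 2 + 23) / 13 = 47.4615
Step 2: Compute squared deviations from the mean:
  (56 - 47.4615)^2 = 72.9053
  (87 - 47.4615)^2 = 1563.2899
  (25 - 47.4615)^2 = 504.5207
  (100 - 47.4615)^2 = 2760.2899
  (20 - 47.4615)^2 = 754.1361
  (36 - 47.4615)^2 = 131.3669
  (100 - 47.4615)^2 = 2760.2899
  (16 - 47.4615)^2 = 989.8284
  (20 - 47.4615)^2 = 754.1361
  (99 - 47.4615)^2 = 2656.213
  (33 - 47.4615)^2 = 209.1361
  (2 - 47.4615)^2 = 2066.7515
  (23 - 47.4615)^2 = 598.3669
Step 3: Sum of squared deviations = 15821.2308
Step 4: Sample variance = 15821.2308 / 12 = 1318.4359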